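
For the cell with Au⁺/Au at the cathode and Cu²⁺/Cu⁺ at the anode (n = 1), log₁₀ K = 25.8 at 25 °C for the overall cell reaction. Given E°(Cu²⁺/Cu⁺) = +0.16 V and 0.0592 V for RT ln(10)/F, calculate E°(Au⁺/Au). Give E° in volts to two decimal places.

E°cell = (0.0592/n)·log K = (0.0592/1)(25.8) = +1.527 V.
Since Au⁺/Au is the cathode and Cu²⁺/Cu⁺ the anode, E°cell = E°(Au⁺/Au) − E°(Cu²⁺/Cu⁺).
So E°(Au⁺/Au) = E°cell + E°(Cu²⁺/Cu⁺) = +1.527 + (+0.16) = +1.69 V.

+1.69 V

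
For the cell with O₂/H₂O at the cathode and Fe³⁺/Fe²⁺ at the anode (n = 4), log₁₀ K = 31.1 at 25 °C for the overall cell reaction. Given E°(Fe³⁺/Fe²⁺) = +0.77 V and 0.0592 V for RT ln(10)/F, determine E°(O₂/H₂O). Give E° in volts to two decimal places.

+1.23 V

E°cell = (0.0592/n)·log K = (0.0592/4)(31.1) = +0.460 V.
Since O₂/H₂O is the cathode and Fe³⁺/Fe²⁺ the anode, E°cell = E°(O₂/H₂O) − E°(Fe³⁺/Fe²⁺).
So E°(O₂/H₂O) = E°cell + E°(Fe³⁺/Fe²⁺) = +0.460 + (+0.77) = +1.23 V.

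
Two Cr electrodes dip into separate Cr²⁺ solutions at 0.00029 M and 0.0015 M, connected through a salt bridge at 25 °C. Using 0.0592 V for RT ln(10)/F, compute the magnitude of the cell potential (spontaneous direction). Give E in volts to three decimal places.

For a concentration cell E°cell = 0. The 0.0015 M side is the cathode (reduction is favoured where [Cr²⁺] is higher).
With n = 2, E = −(0.0592/2) log([Cr²⁺]ₐₙ/[Cr²⁺]꜀ₐₜ) = −(0.0592/2) log(0.00029/0.0015) = −(0.0592/2)(-0.714) = +0.021 V.

+0.021 V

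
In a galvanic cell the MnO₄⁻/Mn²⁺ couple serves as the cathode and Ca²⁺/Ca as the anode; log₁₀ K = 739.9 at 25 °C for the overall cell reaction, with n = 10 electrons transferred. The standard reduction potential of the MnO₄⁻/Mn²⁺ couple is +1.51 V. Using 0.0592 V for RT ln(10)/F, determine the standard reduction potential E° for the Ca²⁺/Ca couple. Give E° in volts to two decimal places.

-2.87 V

E°cell = (0.0592/n)·log K = (0.0592/10)(739.9) = +4.380 V.
Since MnO₄⁻/Mn²⁺ is the cathode and Ca²⁺/Ca the anode, E°cell = E°(MnO₄⁻/Mn²⁺) − E°(Ca²⁺/Ca).
So E°(Ca²⁺/Ca) = E°(MnO₄⁻/Mn²⁺) − E°cell = (+1.51) − (+4.380) = -2.87 V.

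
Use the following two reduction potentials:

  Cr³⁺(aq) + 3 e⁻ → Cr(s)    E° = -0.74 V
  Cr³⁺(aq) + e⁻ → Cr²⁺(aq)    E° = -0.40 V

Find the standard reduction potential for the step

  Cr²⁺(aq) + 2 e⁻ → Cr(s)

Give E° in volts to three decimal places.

-0.910 V

Sequential free energies add, so n₃E°₃ = n₁E°₁ + n₂E°₂.
With n₃ = 3, and the known step contributing 1×(-0.40) V, the unknown satisfies 2·E° = 3×(-0.74) − 1×(-0.40) = -1.820.
E° = -1.820 / 2 = -0.910 V.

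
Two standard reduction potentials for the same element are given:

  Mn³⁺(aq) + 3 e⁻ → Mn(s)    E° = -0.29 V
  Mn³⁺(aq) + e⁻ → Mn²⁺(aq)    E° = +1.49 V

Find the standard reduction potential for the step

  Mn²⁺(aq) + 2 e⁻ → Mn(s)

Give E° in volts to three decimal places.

Sequential free energies add, so n₃E°₃ = n₁E°₁ + n₂E°₂.
With n₃ = 3, and the known step contributing 1×(+1.49) V, the unknown satisfies 2·E° = 3×(-0.29) − 1×(+1.49) = -2.360.
E° = -2.360 / 2 = -1.180 V.

-1.180 V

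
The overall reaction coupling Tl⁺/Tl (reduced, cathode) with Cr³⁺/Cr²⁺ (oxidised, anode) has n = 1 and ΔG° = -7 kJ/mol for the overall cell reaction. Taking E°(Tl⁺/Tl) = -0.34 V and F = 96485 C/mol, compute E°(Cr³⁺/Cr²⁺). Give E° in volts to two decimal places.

E°cell = −ΔG°/(nF) = −(-7×10³)/((1)(96485)) = +0.073 V.
Since Tl⁺/Tl is the cathode and Cr³⁺/Cr²⁺ the anode, E°cell = E°(Tl⁺/Tl) − E°(Cr³⁺/Cr²⁺).
So E°(Cr³⁺/Cr²⁺) = E°(Tl⁺/Tl) − E°cell = (-0.34) − (+0.073) = -0.41 V.

-0.41 V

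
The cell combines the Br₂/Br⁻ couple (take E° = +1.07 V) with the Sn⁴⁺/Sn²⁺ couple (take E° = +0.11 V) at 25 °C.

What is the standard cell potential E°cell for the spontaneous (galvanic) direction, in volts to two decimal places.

+0.96 V

The Br₂/Br⁻ couple has the higher reduction potential, so it is the cathode; Sn⁴⁺/Sn²⁺ is oxidised at the anode.
E°cell = E°(cathode) − E°(anode) = (+1.07) − (+0.11) = +0.96 V.
Since E°cell > 0, the reaction is spontaneous under standard conditions.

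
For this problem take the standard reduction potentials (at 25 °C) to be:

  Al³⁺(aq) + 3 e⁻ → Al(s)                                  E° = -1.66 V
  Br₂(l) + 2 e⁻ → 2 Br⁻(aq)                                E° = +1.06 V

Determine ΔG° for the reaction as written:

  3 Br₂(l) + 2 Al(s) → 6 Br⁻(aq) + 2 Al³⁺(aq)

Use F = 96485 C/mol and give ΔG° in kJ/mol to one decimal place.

-1574.6 kJ/mol

As written, Br₂/Br⁻ is reduced (cathode) and Al³⁺/Al is oxidised (anode), so E°cell = (+1.06) − (-1.66) = +2.72 V.
Balancing electrons gives n = 6.
ΔG° = −nFE° = −(6)(96485)(+2.72) = -1,574,635 J = -1574.6 kJ/mol.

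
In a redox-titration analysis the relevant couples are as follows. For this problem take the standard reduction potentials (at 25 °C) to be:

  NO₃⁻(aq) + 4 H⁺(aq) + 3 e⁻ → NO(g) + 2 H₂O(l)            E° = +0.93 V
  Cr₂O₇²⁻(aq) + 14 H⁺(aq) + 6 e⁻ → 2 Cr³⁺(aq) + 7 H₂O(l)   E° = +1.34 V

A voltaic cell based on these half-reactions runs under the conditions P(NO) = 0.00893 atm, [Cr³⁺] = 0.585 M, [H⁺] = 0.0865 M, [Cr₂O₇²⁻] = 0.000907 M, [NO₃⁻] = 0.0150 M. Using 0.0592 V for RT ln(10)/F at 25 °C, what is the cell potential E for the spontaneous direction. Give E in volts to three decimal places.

+0.317 V

Cr₂O₇²⁻/Cr³⁺ is the cathode (higher E°), NO₃⁻/NO the anode: E°cell = +1.34 − (+0.93) = +0.41 V, n = 6.
Overall: Cr₂O₇²⁻(aq) + 6 H⁺(aq) + 2 NO(g) → 2 Cr³⁺(aq) + 3 H₂O(l) + 2 NO₃⁻(aq)
Q = [Cr³⁺]^2·[NO₃⁻]^2 / ([Cr₂O₇²⁻]·[H⁺]^6·P(NO)^2); log Q = 9.405.
E = E° − (0.0592/n) log Q = +0.41 − (0.0592/6)(9.405) = +0.317 V.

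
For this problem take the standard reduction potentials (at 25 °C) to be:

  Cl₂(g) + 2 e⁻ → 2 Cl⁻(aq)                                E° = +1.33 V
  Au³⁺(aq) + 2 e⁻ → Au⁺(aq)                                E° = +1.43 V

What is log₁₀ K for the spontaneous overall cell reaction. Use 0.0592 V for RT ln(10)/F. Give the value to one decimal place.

3.4

Cathode: Au³⁺/Au⁺; anode: Cl₂/Cl⁻. E°cell = +0.10 V, n = 2.
log K = nE°cell / 0.0592 = (2)(+0.10) / 0.0592 = 3.4.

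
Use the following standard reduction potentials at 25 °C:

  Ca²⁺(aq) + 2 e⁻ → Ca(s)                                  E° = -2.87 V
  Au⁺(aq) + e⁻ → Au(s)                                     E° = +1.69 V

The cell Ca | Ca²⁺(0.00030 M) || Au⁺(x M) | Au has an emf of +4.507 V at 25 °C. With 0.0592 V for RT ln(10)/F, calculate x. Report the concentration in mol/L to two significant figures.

0.0022 M

Au⁺/Au is the cathode, Ca²⁺/Ca the anode: E°cell = +4.56 V, n = 2.
Overall reaction: 2 Au⁺(aq) + Ca(s) → 2 Au(s) + Ca²⁺(aq); Q = [Ca²⁺]^1/[Au⁺]^2.
From E = E° − (0.0592/n) log Q: log Q = (E° − E)·n/0.0592 = (+4.56 − (+4.507))·2/0.0592 = 1.7905.
So 2·log[Au⁺] = 1·log(0.0003) − log Q = -3.5229 − (1.7905) = -5.3134; log[Au⁺] = -5.3134 / 2 = -2.6567; [Au⁺] = 10^(-2.6567) ≈ 0.0022 M.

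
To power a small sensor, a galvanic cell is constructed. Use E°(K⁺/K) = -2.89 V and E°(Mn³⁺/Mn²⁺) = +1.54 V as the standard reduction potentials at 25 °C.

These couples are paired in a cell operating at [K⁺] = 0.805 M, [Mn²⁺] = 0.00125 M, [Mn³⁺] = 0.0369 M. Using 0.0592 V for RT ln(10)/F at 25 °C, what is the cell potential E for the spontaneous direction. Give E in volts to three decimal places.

Mn³⁺/Mn²⁺ is the cathode (higher E°), K⁺/K the anode: E°cell = +1.54 − (-2.89) = +4.43 V, n = 1.
Overall: Mn³⁺(aq) + K(s) → Mn²⁺(aq) + K⁺(aq)
Q = [Mn²⁺]·[K⁺] / ([Mn³⁺]); log Q = -1.564.
E = E° − (0.0592/n) log Q = +4.43 − (0.0592/1)(-1.564) = +4.523 V.

+4.523 V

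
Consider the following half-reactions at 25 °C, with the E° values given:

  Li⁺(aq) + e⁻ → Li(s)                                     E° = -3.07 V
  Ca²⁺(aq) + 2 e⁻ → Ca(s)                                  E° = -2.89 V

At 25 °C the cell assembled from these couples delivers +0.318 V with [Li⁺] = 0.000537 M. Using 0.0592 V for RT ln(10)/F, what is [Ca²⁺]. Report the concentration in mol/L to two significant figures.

0.013 M

Ca²⁺/Ca is the cathode, Li⁺/Li the anode: E°cell = +0.18 V, n = 2.
Overall reaction: Ca²⁺(aq) + 2 Li(s) → Ca(s) + 2 Li⁺(aq); Q = [Li⁺]^2/[Ca²⁺]^1.
From E = E° − (0.0592/n) log Q: log Q = (E° − E)·n/0.0592 = (+0.18 − (+0.318))·2/0.0592 = -4.6622.
So 1·log[Ca²⁺] = 2·log(0.000537) − log Q = -6.5401 − (-4.6622) = -1.8779; [Ca²⁺] = 10^(-1.8779) ≈ 0.013 M.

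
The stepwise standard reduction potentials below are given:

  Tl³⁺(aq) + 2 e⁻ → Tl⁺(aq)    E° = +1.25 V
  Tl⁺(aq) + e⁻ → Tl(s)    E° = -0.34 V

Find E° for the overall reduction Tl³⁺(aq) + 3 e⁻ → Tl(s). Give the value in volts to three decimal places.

+0.720 V

Since ΔG° = −nFE° is additive over sequential reductions, n₃E°₃ = n₁E°₁ + n₂E°₂.
E°₃ = (2×+1.25 + 1×-0.34) / 3 = (+2.160) / 3 = +0.720 V.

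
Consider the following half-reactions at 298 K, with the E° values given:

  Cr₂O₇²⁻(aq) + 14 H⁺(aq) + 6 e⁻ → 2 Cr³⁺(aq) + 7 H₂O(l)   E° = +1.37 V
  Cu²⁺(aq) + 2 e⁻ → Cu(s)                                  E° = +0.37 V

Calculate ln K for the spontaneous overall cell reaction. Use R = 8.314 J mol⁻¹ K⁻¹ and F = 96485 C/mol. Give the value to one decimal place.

Cathode: Cr₂O₇²⁻/Cr³⁺; anode: Cu²⁺/Cu. E°cell = (+1.37) − (+0.37) = +1.00 V, with n = 6.
ΔG° = −nFE° = −RT ln K, so ln K = nFE°/(RT) = (6)(96485)(+1.00) / ((8.314)(298)) = 233.660.

233.7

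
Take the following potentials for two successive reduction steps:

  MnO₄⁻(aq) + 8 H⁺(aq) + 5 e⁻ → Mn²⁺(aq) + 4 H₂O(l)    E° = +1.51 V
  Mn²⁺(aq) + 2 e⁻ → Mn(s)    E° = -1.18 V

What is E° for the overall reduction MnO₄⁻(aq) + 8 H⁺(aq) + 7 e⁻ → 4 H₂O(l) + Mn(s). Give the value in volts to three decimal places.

+0.741 V

Adding the free-energy changes (−nFE°) of the two steps gives −n₃FE°₃ = −n₁FE°₁ − n₂FE°₂.
E°₃ = (5×+1.51 + 2×-1.18) / 7 = (+5.190) / 7 = +0.741 V.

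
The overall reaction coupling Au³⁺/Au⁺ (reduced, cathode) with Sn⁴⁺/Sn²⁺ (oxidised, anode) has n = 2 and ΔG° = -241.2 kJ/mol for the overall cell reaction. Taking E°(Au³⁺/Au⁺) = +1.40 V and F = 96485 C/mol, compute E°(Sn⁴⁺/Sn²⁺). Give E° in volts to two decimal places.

+0.15 V

E°cell = −ΔG°/(nF) = −(-241.2×10³)/((2)(96485)) = +1.250 V.
Since Au³⁺/Au⁺ is the cathode and Sn⁴⁺/Sn²⁺ the anode, E°cell = E°(Au³⁺/Au⁺) − E°(Sn⁴⁺/Sn²⁺).
So E°(Sn⁴⁺/Sn²⁺) = E°(Au³⁺/Au⁺) − E°cell = (+1.40) − (+1.250) = +0.15 V.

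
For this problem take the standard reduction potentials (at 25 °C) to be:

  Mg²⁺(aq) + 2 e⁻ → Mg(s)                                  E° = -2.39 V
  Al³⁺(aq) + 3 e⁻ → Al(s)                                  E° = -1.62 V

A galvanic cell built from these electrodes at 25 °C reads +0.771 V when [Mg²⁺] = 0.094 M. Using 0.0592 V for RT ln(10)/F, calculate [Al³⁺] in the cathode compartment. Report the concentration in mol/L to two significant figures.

0.032 M

Al³⁺/Al is the cathode, Mg²⁺/Mg the anode: E°cell = +0.77 V, n = 6.
Overall reaction: 2 Al³⁺(aq) + 3 Mg(s) → 2 Al(s) + 3 Mg²⁺(aq); Q = [Mg²⁺]^3/[Al³⁺]^2.
From E = E° − (0.0592/n) log Q: log Q = (E° − E)·n/0.0592 = (+0.77 − (+0.771))·6/0.0592 = -0.1014.
So 2·log[Al³⁺] = 3·log(0.094) − log Q = -3.0806 − (-0.1014) = -2.9792; log[Al³⁺] = -2.9792 / 2 = -1.4896; [Al³⁺] = 10^(-1.4896) ≈ 0.032 M.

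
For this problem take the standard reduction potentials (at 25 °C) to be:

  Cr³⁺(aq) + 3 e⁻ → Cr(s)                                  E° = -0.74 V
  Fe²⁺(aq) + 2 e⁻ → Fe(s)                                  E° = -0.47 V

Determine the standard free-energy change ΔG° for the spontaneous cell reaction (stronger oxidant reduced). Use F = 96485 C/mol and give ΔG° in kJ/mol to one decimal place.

Fe²⁺/Fe (E° = -0.47 V) is the cathode; Cr³⁺/Cr (E° = -0.74 V) is the anode, so E°cell = +0.27 V.
Balancing electrons gives n = 6 (lcm of 2 and 3).
ΔG° = −nFE° = −(6)(96485)(+0.27) = -156,306 J = -156.3 kJ/mol.

-156.3 kJ/mol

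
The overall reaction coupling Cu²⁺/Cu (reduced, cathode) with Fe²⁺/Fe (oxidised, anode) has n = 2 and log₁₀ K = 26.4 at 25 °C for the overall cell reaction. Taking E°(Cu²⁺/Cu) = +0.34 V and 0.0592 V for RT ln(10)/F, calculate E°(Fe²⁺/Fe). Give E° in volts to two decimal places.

-0.44 V

E°cell = (0.0592/n)·log K = (0.0592/2)(26.4) = +0.781 V.
Since Cu²⁺/Cu is the cathode and Fe²⁺/Fe the anode, E°cell = E°(Cu²⁺/Cu) − E°(Fe²⁺/Fe).
So E°(Fe²⁺/Fe) = E°(Cu²⁺/Cu) − E°cell = (+0.34) − (+0.781) = -0.44 V.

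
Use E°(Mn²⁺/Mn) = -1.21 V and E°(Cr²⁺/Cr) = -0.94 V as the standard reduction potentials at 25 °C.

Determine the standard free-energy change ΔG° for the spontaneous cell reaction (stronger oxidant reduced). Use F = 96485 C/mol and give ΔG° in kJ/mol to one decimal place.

-52.1 kJ/mol

Cr²⁺/Cr (E° = -0.94 V) is the cathode; Mn²⁺/Mn (E° = -1.21 V) is the anode, so E°cell = +0.27 V.
Balancing electrons gives n = 2 (lcm of 2 and 2).
ΔG° = −nFE° = −(2)(96485)(+0.27) = -52,102 J = -52.1 kJ/mol.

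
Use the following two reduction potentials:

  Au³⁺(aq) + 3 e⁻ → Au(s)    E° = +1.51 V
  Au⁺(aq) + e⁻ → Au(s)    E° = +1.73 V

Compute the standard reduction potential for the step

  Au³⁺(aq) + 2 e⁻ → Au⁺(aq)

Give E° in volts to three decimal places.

+1.400 V

Sequential free energies add, so n₃E°₃ = n₁E°₁ + n₂E°₂.
With n₃ = 3, and the known step contributing 1×(+1.73) V, the unknown satisfies 2·E° = 3×(+1.51) − 1×(+1.73) = +2.800.
E° = +2.800 / 2 = +1.400 V.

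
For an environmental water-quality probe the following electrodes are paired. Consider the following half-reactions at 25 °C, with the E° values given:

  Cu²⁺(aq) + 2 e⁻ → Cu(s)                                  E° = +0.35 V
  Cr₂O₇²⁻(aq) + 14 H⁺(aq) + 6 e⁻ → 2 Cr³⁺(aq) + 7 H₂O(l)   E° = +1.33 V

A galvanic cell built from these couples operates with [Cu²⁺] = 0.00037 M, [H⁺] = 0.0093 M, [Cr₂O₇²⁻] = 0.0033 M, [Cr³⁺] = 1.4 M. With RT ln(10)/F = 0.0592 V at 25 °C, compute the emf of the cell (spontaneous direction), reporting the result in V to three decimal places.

+0.774 V

Cr₂O₇²⁻/Cr³⁺ is the cathode (higher E°), Cu²⁺/Cu the anode: E°cell = +1.33 − (+0.35) = +0.98 V, n = 6.
Overall: Cr₂O₇²⁻(aq) + 14 H⁺(aq) + 3 Cu(s) → 2 Cr³⁺(aq) + 7 H₂O(l) + 3 Cu²⁺(aq)
Q = [Cr³⁺]^2·[Cu²⁺]^3 / ([Cr₂O₇²⁻]·[H⁺]^14); log Q = 20.920.
E = E° − (0.0592/n) log Q = +0.98 − (0.0592/6)(20.920) = +0.774 V.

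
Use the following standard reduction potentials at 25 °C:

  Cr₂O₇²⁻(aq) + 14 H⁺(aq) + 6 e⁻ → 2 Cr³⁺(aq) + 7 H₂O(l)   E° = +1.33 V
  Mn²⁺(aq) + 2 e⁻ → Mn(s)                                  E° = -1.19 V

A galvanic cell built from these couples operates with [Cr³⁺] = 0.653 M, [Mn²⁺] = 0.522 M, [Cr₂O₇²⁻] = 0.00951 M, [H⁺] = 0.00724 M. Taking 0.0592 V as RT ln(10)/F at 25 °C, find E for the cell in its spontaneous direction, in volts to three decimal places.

+2.216 V

Cr₂O₇²⁻/Cr³⁺ is the cathode (higher E°), Mn²⁺/Mn the anode: E°cell = +1.33 − (-1.19) = +2.52 V, n = 6.
Overall: Cr₂O₇²⁻(aq) + 14 H⁺(aq) + 3 Mn(s) → 2 Cr³⁺(aq) + 7 H₂O(l) + 3 Mn²⁺(aq)
Q = [Cr³⁺]^2·[Mn²⁺]^3 / ([Cr₂O₇²⁻]·[H⁺]^14); log Q = 30.768.
E = E° − (0.0592/n) log Q = +2.52 − (0.0592/6)(30.768) = +2.216 V.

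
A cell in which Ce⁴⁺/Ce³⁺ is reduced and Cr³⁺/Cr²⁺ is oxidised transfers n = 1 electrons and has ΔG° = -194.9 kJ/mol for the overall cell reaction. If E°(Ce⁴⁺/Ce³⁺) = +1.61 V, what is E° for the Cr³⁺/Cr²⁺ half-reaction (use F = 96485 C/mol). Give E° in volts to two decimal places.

E°cell = −ΔG°/(nF) = −(-194.9×10³)/((1)(96485)) = +2.020 V.
Since Ce⁴⁺/Ce³⁺ is the cathode and Cr³⁺/Cr²⁺ the anode, E°cell = E°(Ce⁴⁺/Ce³⁺) − E°(Cr³⁺/Cr²⁺).
So E°(Cr³⁺/Cr²⁺) = E°(Ce⁴⁺/Ce³⁺) − E°cell = (+1.61) − (+2.020) = -0.41 V.

-0.41 V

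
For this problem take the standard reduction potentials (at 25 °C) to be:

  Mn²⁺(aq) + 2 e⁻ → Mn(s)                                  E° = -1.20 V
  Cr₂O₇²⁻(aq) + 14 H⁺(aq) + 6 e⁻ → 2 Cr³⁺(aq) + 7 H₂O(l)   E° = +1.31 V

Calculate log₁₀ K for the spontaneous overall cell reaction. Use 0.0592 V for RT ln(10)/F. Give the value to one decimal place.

254.4

Cathode: Cr₂O₇²⁻/Cr³⁺; anode: Mn²⁺/Mn. E°cell = +2.51 V, n = 6.
log K = nE°cell / 0.0592 = (6)(+2.51) / 0.0592 = 254.4.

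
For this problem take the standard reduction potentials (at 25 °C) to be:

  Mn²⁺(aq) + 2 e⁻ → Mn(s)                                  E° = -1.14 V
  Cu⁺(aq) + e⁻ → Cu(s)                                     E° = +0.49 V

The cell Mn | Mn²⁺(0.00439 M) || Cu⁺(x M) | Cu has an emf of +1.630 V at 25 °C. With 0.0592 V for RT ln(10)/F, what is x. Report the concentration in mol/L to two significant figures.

Cu⁺/Cu is the cathode, Mn²⁺/Mn the anode: E°cell = +1.63 V, n = 2.
Overall reaction: 2 Cu⁺(aq) + Mn(s) → 2 Cu(s) + Mn²⁺(aq); Q = [Mn²⁺]^1/[Cu⁺]^2.
From E = E° − (0.0592/n) log Q: log Q = (E° − E)·n/0.0592 = (+1.63 − (+1.630))·2/0.0592 = 0.0000.
So 2·log[Cu⁺] = 1·log(0.00439) − log Q = -2.3575 − (0.0000) = -2.3575; log[Cu⁺] = -2.3575 / 2 = -1.1787; [Cu⁺] = 10^(-1.1787) ≈ 0.066 M.

0.066 M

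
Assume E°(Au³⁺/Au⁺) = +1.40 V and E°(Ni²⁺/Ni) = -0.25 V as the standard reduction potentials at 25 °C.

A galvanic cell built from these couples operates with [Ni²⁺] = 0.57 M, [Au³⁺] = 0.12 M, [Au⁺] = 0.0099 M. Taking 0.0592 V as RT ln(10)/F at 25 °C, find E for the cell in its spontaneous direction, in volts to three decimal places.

+1.689 V

Au³⁺/Au⁺ is the cathode (higher E°), Ni²⁺/Ni the anode: E°cell = +1.40 − (-0.25) = +1.65 V, n = 2.
Overall: Au³⁺(aq) + Ni(s) → Au⁺(aq) + Ni²⁺(aq)
Q = [Au⁺]·[Ni²⁺] / ([Au³⁺]); log Q = -1.328.
E = E° − (0.0592/n) log Q = +1.65 − (0.0592/2)(-1.328) = +1.689 V.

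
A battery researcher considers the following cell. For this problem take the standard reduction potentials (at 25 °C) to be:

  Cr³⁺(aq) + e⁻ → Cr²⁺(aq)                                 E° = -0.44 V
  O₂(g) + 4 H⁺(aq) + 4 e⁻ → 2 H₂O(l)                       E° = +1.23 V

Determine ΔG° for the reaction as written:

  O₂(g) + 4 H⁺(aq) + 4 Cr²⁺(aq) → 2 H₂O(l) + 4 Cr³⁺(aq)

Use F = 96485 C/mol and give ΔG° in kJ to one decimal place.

As written, O₂/H₂O is reduced (cathode) and Cr³⁺/Cr²⁺ is oxidised (anode), so E°cell = (+1.23) − (-0.44) = +1.67 V.
Balancing electrons gives n = 4.
ΔG° = −nFE° = −(4)(96485)(+1.67) = -644,520 J = -644.5 kJ.

-644.5 kJ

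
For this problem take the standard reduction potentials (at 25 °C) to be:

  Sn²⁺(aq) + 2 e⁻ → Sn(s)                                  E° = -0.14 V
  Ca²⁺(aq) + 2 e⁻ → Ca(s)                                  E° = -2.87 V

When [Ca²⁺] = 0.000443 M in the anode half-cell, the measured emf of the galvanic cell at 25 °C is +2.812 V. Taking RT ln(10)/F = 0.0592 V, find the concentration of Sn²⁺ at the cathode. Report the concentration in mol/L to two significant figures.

Sn²⁺/Sn is the cathode, Ca²⁺/Ca the anode: E°cell = +2.73 V, n = 2.
Overall reaction: Sn²⁺(aq) + Ca(s) → Sn(s) + Ca²⁺(aq); Q = [Ca²⁺]^1/[Sn²⁺]^1.
From E = E° − (0.0592/n) log Q: log Q = (E° − E)·n/0.0592 = (+2.73 − (+2.812))·2/0.0592 = -2.7703.
So 1·log[Sn²⁺] = 1·log(0.000443) − log Q = -3.3536 − (-2.7703) = -0.5833; [Sn²⁺] = 10^(-0.5833) ≈ 0.26 M.

0.26 M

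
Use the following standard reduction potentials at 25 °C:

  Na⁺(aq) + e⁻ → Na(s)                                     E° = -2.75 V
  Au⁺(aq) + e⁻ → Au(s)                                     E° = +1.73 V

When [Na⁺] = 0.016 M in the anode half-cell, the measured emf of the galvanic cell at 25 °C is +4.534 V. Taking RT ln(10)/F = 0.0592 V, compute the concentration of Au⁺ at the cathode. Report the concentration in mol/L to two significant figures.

0.13 M

Au⁺/Au is the cathode, Na⁺/Na the anode: E°cell = +4.48 V, n = 1.
Overall reaction: Au⁺(aq) + Na(s) → Au(s) + Na⁺(aq); Q = [Na⁺]^1/[Au⁺]^1.
From E = E° − (0.0592/n) log Q: log Q = (E° − E)·n/0.0592 = (+4.48 − (+4.534))·1/0.0592 = -0.9122.
So 1·log[Au⁺] = 1·log(0.016) − log Q = -1.7959 − (-0.9122) = -0.8837; [Au⁺] = 10^(-0.8837) ≈ 0.13 M.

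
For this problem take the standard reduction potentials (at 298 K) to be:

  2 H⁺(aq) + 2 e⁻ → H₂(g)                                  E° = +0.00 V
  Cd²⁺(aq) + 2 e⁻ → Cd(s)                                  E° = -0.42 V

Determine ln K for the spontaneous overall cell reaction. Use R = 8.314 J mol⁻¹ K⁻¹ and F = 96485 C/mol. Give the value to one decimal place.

32.7

Cathode: H⁺/H₂; anode: Cd²⁺/Cd. E°cell = (+0.00) − (-0.42) = +0.42 V, with n = 2.
ΔG° = −nFE° = −RT ln K, so ln K = nFE°/(RT) = (2)(96485)(+0.42) / ((8.314)(298)) = 32.712.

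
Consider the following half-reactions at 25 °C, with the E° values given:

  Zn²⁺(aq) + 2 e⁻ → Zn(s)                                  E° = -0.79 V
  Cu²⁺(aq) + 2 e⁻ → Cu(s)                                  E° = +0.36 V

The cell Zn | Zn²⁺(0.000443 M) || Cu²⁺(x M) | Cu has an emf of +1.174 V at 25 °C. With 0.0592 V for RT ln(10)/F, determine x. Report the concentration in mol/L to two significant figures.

0.0029 M

Cu²⁺/Cu is the cathode, Zn²⁺/Zn the anode: E°cell = +1.15 V, n = 2.
Overall reaction: Cu²⁺(aq) + Zn(s) → Cu(s) + Zn²⁺(aq); Q = [Zn²⁺]^1/[Cu²⁺]^1.
From E = E° − (0.0592/n) log Q: log Q = (E° − E)·n/0.0592 = (+1.15 − (+1.174))·2/0.0592 = -0.8108.
So 1·log[Cu²⁺] = 1·log(0.000443) − log Q = -3.3536 − (-0.8108) = -2.5428; [Cu²⁺] = 10^(-2.5428) ≈ 0.0029 M.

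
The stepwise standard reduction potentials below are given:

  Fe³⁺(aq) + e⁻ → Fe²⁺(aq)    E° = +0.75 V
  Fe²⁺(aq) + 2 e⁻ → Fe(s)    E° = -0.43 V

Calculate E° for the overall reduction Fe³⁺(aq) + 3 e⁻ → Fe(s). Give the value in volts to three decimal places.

-0.037 V

Since ΔG° = −nFE° is additive over sequential reductions, n₃E°₃ = n₁E°₁ + n₂E°₂.
E°₃ = (1×+0.75 + 2×-0.43) / 3 = (-0.110) / 3 = -0.037 V.
Simply averaging or adding the two E° values would be wrong; the electron-weighted sum is required.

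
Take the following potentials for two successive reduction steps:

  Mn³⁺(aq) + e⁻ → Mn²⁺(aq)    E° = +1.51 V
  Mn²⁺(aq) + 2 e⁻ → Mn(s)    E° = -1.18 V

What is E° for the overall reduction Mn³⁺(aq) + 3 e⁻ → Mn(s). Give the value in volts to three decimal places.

Standard free energies of sequential steps add: ΔG°₃ = ΔG°₁ + ΔG°₂, so n₃E°₃ = n₁E°₁ + n₂E°₂.
E°₃ = (1×+1.51 + 2×-1.18) / 3 = (-0.850) / 3 = -0.283 V.

-0.283 V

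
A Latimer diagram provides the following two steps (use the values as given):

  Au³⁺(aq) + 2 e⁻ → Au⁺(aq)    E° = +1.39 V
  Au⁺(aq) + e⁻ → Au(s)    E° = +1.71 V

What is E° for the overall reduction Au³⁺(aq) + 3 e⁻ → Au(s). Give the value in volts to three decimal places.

Adding the free-energy changes (−nFE°) of the two steps gives −n₃FE°₃ = −n₁FE°₁ − n₂FE°₂.
E°₃ = (2×+1.39 + 1×+1.71) / 3 = (+4.490) / 3 = +1.497 V.
E° values themselves are not directly additive — weighting by electron count is essential.

+1.497 V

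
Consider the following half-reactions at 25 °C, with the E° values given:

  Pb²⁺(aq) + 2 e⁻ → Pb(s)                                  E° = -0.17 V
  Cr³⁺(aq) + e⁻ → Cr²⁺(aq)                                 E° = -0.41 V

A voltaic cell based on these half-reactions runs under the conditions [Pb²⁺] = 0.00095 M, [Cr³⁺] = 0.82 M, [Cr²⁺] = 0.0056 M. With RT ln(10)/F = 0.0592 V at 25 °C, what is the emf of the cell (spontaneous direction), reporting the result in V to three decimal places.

+0.022 V

Pb²⁺/Pb is the cathode (higher E°), Cr³⁺/Cr²⁺ the anode: E°cell = -0.17 − (-0.41) = +0.24 V, n = 2.
Overall: Pb²⁺(aq) + 2 Cr²⁺(aq) → Pb(s) + 2 Cr³⁺(aq)
Q = [Cr³⁺]^2 / ([Pb²⁺]·[Cr²⁺]^2); log Q = 7.354.
E = E° − (0.0592/n) log Q = +0.24 − (0.0592/2)(7.354) = +0.022 V.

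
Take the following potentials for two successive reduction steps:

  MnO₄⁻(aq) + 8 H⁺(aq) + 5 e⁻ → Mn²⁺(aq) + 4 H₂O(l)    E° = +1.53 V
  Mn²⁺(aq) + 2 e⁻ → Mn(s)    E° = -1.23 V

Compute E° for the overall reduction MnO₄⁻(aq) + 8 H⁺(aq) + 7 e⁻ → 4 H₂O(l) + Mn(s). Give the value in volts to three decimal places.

+0.741 V

Adding the free-energy changes (−nFE°) of the two steps gives −n₃FE°₃ = −n₁FE°₁ − n₂FE°₂.
E°₃ = (5×+1.53 + 2×-1.23) / 7 = (+5.190) / 7 = +0.741 V.
Simply averaging or adding the two E° values would be wrong; the electron-weighted sum is required.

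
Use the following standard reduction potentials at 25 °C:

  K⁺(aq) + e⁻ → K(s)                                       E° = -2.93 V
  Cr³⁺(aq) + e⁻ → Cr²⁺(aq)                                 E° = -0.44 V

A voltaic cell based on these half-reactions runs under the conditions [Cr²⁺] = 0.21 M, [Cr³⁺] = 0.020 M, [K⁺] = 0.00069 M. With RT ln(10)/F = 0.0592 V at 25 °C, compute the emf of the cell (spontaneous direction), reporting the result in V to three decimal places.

+2.617 V

Cr³⁺/Cr²⁺ is the cathode (higher E°), K⁺/K the anode: E°cell = -0.44 − (-2.93) = +2.49 V, n = 1.
Overall: Cr³⁺(aq) + K(s) → Cr²⁺(aq) + K⁺(aq)
Q = [Cr²⁺]·[K⁺] / ([Cr³⁺]); log Q = -2.140.
E = E° − (0.0592/n) log Q = +2.49 − (0.0592/1)(-2.140) = +2.617 V.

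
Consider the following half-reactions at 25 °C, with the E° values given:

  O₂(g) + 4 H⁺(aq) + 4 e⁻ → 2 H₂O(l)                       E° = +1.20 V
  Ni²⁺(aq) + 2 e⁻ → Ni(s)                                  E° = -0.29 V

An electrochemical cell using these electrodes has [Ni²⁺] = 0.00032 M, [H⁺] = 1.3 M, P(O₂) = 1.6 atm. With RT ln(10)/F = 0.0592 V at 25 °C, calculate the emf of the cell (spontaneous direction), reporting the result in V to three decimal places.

+1.603 V

O₂/H₂O is the cathode (higher E°), Ni²⁺/Ni the anode: E°cell = +1.20 − (-0.29) = +1.49 V, n = 4.
Overall: O₂(g) + 4 H⁺(aq) + 2 Ni(s) → 2 H₂O(l) + 2 Ni²⁺(aq)
Q = [Ni²⁺]^2 / (P(O₂)·[H⁺]^4); log Q = -7.650.
E = E° − (0.0592/n) log Q = +1.49 − (0.0592/4)(-7.650) = +1.603 V.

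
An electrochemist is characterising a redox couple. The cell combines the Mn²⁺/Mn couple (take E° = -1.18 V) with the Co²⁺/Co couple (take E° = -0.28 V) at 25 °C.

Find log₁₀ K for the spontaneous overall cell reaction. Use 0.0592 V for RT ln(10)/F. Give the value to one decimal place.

30.4

Cathode: Co²⁺/Co; anode: Mn²⁺/Mn. E°cell = +0.90 V, n = 2.
log K = nE°cell / 0.0592 = (2)(+0.90) / 0.0592 = 30.4.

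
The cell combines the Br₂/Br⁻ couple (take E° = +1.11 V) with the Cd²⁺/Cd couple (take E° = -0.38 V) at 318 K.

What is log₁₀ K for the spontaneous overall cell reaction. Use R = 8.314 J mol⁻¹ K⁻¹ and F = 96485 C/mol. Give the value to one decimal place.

47.2

Cathode: Br₂/Br⁻; anode: Cd²⁺/Cd. E°cell = (+1.11) − (-0.38) = +1.49 V, with n = 2.
ΔG° = −nFE° = −RT ln K, so ln K = nFE°/(RT) = (2)(96485)(+1.49) / ((8.314)(318)) = 108.752.
log₁₀ K = 108.752 / ln 10 = 47.2.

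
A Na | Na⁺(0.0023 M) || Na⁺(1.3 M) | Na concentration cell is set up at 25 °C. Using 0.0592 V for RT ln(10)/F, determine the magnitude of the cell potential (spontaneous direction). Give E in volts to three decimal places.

For a concentration cell E°cell = 0. The 1.3 M side is the cathode (reduction is favoured where [Na⁺] is higher).
With n = 1, E = −(0.0592/1) log([Na⁺]ₐₙ/[Na⁺]꜀ₐₜ) = −(0.0592/1) log(0.0023/1.3) = −(0.0592/1)(-2.752) = +0.163 V.

+0.163 V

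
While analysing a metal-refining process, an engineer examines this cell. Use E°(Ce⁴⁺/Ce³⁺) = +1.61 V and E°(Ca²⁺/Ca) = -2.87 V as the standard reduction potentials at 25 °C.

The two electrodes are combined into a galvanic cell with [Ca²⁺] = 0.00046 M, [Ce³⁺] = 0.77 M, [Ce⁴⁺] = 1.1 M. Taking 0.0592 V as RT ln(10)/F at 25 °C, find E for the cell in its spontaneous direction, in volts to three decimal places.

+4.588 V

Ce⁴⁺/Ce³⁺ is the cathode (higher E°), Ca²⁺/Ca the anode: E°cell = +1.61 − (-2.87) = +4.48 V, n = 2.
Overall: 2 Ce⁴⁺(aq) + Ca(s) → 2 Ce³⁺(aq) + Ca²⁺(aq)
Q = [Ce³⁺]^2·[Ca²⁺] / ([Ce⁴⁺]^2); log Q = -3.647.
E = E° − (0.0592/n) log Q = +4.48 − (0.0592/2)(-3.647) = +4.588 V.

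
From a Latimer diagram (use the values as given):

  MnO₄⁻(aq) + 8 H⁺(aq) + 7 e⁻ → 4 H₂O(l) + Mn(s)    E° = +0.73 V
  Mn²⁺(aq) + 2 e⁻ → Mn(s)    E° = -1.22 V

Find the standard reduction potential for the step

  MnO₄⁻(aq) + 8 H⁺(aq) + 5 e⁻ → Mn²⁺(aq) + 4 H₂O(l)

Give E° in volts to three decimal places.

Sequential free energies add, so n₃E°₃ = n₁E°₁ + n₂E°₂.
With n₃ = 7, and the known step contributing 2×(-1.22) V, the unknown satisfies 5·E° = 7×(+0.73) − 2×(-1.22) = +7.550.
E° = +7.550 / 5 = +1.510 V.

+1.510 V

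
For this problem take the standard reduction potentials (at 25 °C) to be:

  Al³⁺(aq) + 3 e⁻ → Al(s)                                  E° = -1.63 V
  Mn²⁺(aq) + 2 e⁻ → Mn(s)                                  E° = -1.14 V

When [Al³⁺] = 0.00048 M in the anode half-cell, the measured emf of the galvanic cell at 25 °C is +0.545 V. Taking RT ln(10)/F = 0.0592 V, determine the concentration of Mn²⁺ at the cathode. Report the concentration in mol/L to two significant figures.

0.44 M

Mn²⁺/Mn is the cathode, Al³⁺/Al the anode: E°cell = +0.49 V, n = 6.
Overall reaction: 3 Mn²⁺(aq) + 2 Al(s) → 3 Mn(s) + 2 Al³⁺(aq); Q = [Al³⁺]^2/[Mn²⁺]^3.
From E = E° − (0.0592/n) log Q: log Q = (E° − E)·n/0.0592 = (+0.49 − (+0.545))·6/0.0592 = -5.5743.
So 3·log[Mn²⁺] = 2·log(0.00048) − log Q = -6.6375 − (-5.5743) = -1.0632; log[Mn²⁺] = -1.0632 / 3 = -0.3544; [Mn²⁺] = 10^(-0.3544) ≈ 0.44 M.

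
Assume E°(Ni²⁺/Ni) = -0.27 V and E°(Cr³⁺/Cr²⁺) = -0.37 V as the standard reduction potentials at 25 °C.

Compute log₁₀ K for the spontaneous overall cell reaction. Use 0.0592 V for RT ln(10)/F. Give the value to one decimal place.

Cathode: Ni²⁺/Ni; anode: Cr³⁺/Cr²⁺. E°cell = +0.10 V, n = 2.
log K = nE°cell / 0.0592 = (2)(+0.10) / 0.0592 = 3.4.

3.4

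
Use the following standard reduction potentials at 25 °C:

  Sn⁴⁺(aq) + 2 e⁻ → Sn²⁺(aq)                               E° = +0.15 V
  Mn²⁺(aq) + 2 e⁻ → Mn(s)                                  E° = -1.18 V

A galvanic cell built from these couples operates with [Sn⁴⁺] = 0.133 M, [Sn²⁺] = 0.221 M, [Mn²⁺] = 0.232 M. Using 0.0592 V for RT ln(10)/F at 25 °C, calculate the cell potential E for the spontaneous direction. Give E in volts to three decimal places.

+1.342 V

Sn⁴⁺/Sn²⁺ is the cathode (higher E°), Mn²⁺/Mn the anode: E°cell = +0.15 − (-1.18) = +1.33 V, n = 2.
Overall: Sn⁴⁺(aq) + Mn(s) → Sn²⁺(aq) + Mn²⁺(aq)
Q = [Sn²⁺]·[Mn²⁺] / ([Sn⁴⁺]); log Q = -0.414.
E = E° − (0.0592/n) log Q = +1.33 − (0.0592/2)(-0.414) = +1.342 V.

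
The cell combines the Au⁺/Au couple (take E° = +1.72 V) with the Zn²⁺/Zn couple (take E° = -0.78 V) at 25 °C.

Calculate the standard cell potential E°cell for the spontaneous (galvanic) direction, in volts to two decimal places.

The Au⁺/Au couple has the higher reduction potential, so it is the cathode; Zn²⁺/Zn is oxidised at the anode.
E°cell = E°(cathode) − E°(anode) = (+1.72) − (-0.78) = +2.50 V.

+2.50 V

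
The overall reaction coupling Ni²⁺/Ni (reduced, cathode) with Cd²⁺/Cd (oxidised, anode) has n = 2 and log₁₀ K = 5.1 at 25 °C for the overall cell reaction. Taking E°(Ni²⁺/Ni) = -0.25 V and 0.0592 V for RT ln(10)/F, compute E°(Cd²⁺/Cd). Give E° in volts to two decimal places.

E°cell = (0.0592/n)·log K = (0.0592/2)(5.1) = +0.151 V.
Since Ni²⁺/Ni is the cathode and Cd²⁺/Cd the anode, E°cell = E°(Ni²⁺/Ni) − E°(Cd²⁺/Cd).
So E°(Cd²⁺/Cd) = E°(Ni²⁺/Ni) − E°cell = (-0.25) − (+0.151) = -0.40 V.

-0.40 V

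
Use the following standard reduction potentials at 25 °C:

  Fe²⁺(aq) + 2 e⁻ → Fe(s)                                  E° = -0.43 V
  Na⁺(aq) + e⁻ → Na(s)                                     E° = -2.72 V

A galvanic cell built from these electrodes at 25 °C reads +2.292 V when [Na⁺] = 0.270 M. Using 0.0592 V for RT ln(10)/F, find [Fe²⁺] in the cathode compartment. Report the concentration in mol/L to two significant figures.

Fe²⁺/Fe is the cathode, Na⁺/Na the anode: E°cell = +2.29 V, n = 2.
Overall reaction: Fe²⁺(aq) + 2 Na(s) → Fe(s) + 2 Na⁺(aq); Q = [Na⁺]^2/[Fe²⁺]^1.
From E = E° − (0.0592/n) log Q: log Q = (E° − E)·n/0.0592 = (+2.29 − (+2.292))·2/0.0592 = -0.0676.
So 1·log[Fe²⁺] = 2·log(0.27) − log Q = -1.1373 − (-0.0676) = -1.0697; [Fe²⁺] = 10^(-1.0697) ≈ 0.085 M.

0.085 M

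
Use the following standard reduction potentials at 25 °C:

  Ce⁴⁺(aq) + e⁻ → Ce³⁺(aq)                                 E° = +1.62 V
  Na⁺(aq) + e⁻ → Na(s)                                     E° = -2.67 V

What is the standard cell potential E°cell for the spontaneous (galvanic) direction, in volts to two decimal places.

The Ce⁴⁺/Ce³⁺ couple has the higher reduction potential, so it is the cathode; Na⁺/Na is oxidised at the anode.
E°cell = E°(cathode) − E°(anode) = (+1.62) − (-2.67) = +4.29 V.
Since E°cell > 0, the reaction is spontaneous under standard conditions.

+4.29 V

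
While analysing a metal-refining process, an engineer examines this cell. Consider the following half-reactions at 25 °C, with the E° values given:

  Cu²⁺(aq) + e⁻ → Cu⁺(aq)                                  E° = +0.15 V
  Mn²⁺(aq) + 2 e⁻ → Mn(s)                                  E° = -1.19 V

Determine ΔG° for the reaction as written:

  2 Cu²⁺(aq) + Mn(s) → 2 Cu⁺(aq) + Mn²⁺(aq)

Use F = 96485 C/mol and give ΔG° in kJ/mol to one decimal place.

As written, Cu²⁺/Cu⁺ is reduced (cathode) and Mn²⁺/Mn is oxidised (anode), so E°cell = (+0.15) − (-1.19) = +1.34 V.
Balancing electrons gives n = 2.
ΔG° = −nFE° = −(2)(96485)(+1.34) = -258,580 J = -258.6 kJ/mol.

-258.6 kJ/mol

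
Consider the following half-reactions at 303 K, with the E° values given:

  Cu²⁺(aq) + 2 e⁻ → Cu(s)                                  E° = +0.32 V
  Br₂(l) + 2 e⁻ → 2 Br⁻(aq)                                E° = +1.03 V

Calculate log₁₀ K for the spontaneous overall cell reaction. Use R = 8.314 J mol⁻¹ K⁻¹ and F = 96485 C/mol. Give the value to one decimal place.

23.6

Cathode: Br₂/Br⁻; anode: Cu²⁺/Cu. E°cell = (+1.03) − (+0.32) = +0.71 V, with n = 2.
ΔG° = −nFE° = −RT ln K, so ln K = nFE°/(RT) = (2)(96485)(+0.71) / ((8.314)(303)) = 54.387.
log₁₀ K = 54.387 / ln 10 = 23.6.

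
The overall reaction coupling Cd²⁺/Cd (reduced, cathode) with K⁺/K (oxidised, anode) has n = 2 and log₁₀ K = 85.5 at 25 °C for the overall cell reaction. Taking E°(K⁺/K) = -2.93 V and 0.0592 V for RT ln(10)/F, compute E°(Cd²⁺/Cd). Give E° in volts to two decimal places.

E°cell = (0.0592/n)·log K = (0.0592/2)(85.5) = +2.531 V.
Since Cd²⁺/Cd is the cathode and K⁺/K the anode, E°cell = E°(Cd²⁺/Cd) − E°(K⁺/K).
So E°(Cd²⁺/Cd) = E°cell + E°(K⁺/K) = +2.531 + (-2.93) = -0.40 V.

-0.40 V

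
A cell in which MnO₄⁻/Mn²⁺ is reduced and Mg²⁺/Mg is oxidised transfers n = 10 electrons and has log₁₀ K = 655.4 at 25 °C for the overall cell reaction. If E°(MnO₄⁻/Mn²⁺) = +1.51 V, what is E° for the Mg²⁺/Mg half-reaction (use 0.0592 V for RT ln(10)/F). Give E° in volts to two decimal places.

-2.37 V

E°cell = (0.0592/n)·log K = (0.0592/10)(655.4) = +3.880 V.
Since MnO₄⁻/Mn²⁺ is the cathode and Mg²⁺/Mg the anode, E°cell = E°(MnO₄⁻/Mn²⁺) − E°(Mg²⁺/Mg).
So E°(Mg²⁺/Mg) = E°(MnO₄⁻/Mn²⁺) − E°cell = (+1.51) − (+3.880) = -2.37 V.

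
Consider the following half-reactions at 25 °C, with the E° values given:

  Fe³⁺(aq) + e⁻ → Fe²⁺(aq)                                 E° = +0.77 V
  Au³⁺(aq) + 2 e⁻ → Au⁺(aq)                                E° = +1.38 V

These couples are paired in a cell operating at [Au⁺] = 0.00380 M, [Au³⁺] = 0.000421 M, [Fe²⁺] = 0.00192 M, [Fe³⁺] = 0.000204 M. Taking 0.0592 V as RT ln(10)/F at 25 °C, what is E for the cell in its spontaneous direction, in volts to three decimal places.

+0.639 V

Au³⁺/Au⁺ is the cathode (higher E°), Fe³⁺/Fe²⁺ the anode: E°cell = +1.38 − (+0.77) = +0.61 V, n = 2.
Overall: Au³⁺(aq) + 2 Fe²⁺(aq) → Au⁺(aq) + 2 Fe³⁺(aq)
Q = [Au⁺]·[Fe³⁺]^2 / ([Au³⁺]·[Fe²⁺]^2); log Q = -0.992.
E = E° − (0.0592/n) log Q = +0.61 − (0.0592/2)(-0.992) = +0.639 V.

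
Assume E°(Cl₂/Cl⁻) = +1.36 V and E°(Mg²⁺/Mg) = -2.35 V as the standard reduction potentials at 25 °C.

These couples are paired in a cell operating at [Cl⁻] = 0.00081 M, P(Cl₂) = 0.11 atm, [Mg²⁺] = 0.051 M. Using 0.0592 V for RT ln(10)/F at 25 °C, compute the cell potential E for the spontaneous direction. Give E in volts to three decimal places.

+3.903 V

Cl₂/Cl⁻ is the cathode (higher E°), Mg²⁺/Mg the anode: E°cell = +1.36 − (-2.35) = +3.71 V, n = 2.
Overall: Cl₂(g) + Mg(s) → 2 Cl⁻(aq) + Mg²⁺(aq)
Q = [Cl⁻]^2·[Mg²⁺] / (P(Cl₂)); log Q = -6.517.
E = E° − (0.0592/n) log Q = +3.71 − (0.0592/2)(-6.517) = +3.903 V.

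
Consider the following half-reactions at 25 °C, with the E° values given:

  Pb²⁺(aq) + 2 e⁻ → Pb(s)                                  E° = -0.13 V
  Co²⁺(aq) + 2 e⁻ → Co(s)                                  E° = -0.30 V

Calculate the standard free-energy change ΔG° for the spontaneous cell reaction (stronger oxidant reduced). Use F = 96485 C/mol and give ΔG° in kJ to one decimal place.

-32.8 kJ

Pb²⁺/Pb (E° = -0.13 V) is the cathode; Co²⁺/Co (E° = -0.30 V) is the anode, so E°cell = +0.17 V.
Balancing electrons gives n = 2 (lcm of 2 and 2).
ΔG° = −nFE° = −(2)(96485)(+0.17) = -32,805 J = -32.8 kJ.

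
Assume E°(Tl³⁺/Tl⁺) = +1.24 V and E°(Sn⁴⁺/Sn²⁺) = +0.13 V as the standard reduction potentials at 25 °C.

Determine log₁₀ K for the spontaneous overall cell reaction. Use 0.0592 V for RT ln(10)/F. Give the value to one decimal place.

37.5

Cathode: Tl³⁺/Tl⁺; anode: Sn⁴⁺/Sn²⁺. E°cell = +1.11 V, n = 2.
log K = nE°cell / 0.0592 = (2)(+1.11) / 0.0592 = 37.5.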